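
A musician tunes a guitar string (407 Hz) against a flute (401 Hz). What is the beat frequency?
6 Hz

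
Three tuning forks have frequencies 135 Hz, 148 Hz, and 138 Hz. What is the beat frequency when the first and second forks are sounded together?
13 Hz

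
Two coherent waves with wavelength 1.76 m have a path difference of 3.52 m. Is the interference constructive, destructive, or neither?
constructive — path difference = 2λ, a whole number of wavelengths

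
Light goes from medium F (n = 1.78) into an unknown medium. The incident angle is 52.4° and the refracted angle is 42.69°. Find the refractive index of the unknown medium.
n₂ = n₁·sin θ₁ / sin θ₂ = 2.08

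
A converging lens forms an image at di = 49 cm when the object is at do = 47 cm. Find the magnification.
M = −di/do = -1.043 (inverted image)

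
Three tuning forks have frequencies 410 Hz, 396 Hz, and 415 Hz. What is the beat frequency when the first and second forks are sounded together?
14 Hz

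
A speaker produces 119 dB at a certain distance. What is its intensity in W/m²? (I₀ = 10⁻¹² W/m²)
I = I₀·10^(β/10) = 7.94 × 10⁻¹ W/m²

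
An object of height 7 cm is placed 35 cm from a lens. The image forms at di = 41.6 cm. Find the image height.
hi = (-di/do) × ho = -8.32 cm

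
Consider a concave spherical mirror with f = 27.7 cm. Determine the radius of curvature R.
R = 2|f| = 55.4 cm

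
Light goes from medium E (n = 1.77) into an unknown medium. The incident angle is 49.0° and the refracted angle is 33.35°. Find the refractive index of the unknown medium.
n₂ = n₁·sin θ₁ / sin θ₂ = 2.43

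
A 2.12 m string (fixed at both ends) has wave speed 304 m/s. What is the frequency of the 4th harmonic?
fₙ = nv/(2L) = 286.8 Hz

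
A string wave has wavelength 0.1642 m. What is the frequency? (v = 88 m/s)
f = v/λ = 535.9 Hz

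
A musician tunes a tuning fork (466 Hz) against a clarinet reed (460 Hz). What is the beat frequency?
6 Hz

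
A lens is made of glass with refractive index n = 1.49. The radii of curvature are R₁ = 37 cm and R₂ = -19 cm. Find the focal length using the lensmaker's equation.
1/f = (n − 1)(1/R₁ − 1/R₂) → f = 25.62 cm (converging lens)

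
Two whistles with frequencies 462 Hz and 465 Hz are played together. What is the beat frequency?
3 Hz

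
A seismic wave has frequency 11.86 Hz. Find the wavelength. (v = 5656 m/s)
λ = v/f = 476.9 m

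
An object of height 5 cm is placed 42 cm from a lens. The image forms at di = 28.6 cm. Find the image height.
hi = (-di/do) × ho = -3.405 cm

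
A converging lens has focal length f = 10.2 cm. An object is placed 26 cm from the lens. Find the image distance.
1/di = 1/f − 1/do → di = 16.78 cm (real image)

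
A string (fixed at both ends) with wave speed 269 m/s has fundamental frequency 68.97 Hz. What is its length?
L = v/(2f₁) = 1.95 m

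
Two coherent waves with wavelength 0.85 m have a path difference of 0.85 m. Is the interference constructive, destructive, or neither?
constructive — path difference = 1λ, a whole number of wavelengths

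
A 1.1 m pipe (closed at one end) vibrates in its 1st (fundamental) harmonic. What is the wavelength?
λₙ = 4L/n = 4.4 m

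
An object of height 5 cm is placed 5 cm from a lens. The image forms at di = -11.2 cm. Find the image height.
hi = (-di/do) × ho = 11.2 cm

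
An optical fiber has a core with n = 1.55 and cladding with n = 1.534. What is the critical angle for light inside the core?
θc = arcsin(n_cladding/n_core) = 81.76°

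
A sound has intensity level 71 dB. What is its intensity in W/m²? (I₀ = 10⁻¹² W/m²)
I = I₀·10^(β/10) = 1.26 × 10⁻⁵ W/m²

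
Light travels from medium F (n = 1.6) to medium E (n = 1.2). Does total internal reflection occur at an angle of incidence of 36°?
θc = arcsin(n₂/n₁) = 48.59°; 36° < θc, so no — the ray refracts.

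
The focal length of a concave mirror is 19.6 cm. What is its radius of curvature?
R = 2|f| = 39.2 cm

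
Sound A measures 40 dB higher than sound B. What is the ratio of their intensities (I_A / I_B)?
I_A/I_B = 10^(Δβ/10) = 10000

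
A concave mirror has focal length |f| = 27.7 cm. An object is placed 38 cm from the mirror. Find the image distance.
f = +27.7 cm (concave); 1/di = 1/f − 1/do → di = 102.2 cm (real image, in front of mirror)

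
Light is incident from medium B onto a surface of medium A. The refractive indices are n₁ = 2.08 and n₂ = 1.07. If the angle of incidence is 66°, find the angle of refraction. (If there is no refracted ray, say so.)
sin θ₂ = (n₁/n₂)·sin θ₁ = 1.776 > 1, so there is no refracted ray — the light undergoes total internal reflection.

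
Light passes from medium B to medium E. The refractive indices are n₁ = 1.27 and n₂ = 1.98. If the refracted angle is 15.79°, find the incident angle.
sin θ₁ = (n₂/n₁)·sin θ₂ → θ₁ = 25.1°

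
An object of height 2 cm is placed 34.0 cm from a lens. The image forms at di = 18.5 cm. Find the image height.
hi = (-di/do) × ho = -1.088 cm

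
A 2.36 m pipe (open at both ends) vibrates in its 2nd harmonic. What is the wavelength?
λₙ = 2L/n = 2.36 m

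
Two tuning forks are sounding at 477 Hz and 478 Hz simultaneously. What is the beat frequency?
1 Hz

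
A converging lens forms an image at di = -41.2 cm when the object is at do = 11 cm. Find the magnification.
M = −di/do = 3.745 (upright image)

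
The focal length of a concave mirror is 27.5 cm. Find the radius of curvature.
R = 2|f| = 55 cm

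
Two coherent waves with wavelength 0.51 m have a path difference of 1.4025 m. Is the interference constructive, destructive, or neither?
neither (partial) — path difference = 2.75λ, neither a whole number of wavelengths nor an odd multiple of λ/2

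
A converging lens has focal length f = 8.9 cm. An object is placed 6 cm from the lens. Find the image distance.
1/di = 1/f − 1/do → di = -18.41 cm (virtual image)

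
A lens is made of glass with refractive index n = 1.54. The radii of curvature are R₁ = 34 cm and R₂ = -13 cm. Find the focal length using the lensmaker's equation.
1/f = (n − 1)(1/R₁ − 1/R₂) → f = 17.42 cm (converging lens)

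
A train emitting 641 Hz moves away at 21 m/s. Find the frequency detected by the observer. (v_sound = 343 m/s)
f_obs = f·v/(v + v_s) = 604 Hz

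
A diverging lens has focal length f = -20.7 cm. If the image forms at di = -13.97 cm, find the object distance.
1/do = 1/f − 1/di → do = 42.97 cm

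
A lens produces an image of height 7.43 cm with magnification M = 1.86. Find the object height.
ho = |hi|/|M| = 3.995 cm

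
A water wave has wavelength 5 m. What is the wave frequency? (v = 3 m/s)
f = v/λ = 0.6 Hz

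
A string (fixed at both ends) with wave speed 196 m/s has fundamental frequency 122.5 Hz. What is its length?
L = v/(2f₁) = 0.8 m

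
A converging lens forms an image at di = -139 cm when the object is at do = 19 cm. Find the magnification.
M = −di/do = 7.316 (upright image)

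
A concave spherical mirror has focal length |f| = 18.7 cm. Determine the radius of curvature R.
R = 2|f| = 37.4 cm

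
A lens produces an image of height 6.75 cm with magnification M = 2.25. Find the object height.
ho = |hi|/|M| = 3 cm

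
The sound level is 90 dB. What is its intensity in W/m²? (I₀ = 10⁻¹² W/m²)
I = I₀·10^(β/10) = 1.00 × 10⁻³ W/m²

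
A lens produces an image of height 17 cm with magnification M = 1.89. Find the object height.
ho = |hi|/|M| = 8.995 cm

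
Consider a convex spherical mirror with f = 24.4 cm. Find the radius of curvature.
R = 2|f| = 48.8 cm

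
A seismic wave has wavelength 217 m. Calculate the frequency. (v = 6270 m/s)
f = v/λ = 28.89 Hz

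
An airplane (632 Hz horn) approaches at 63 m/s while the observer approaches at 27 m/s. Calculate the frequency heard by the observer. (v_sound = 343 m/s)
f_obs = f·(v + v_o)/(v − v_s) = 835.1 Hz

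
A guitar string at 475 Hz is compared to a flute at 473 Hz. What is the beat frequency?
2 Hz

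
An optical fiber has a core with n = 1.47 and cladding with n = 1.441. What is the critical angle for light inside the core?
θc = arcsin(n_cladding/n_core) = 78.6°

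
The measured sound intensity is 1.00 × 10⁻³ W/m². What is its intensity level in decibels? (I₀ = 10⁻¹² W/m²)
β = 10·log₁₀(I/I₀) = 90 dB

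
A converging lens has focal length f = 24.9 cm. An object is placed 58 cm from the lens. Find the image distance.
1/di = 1/f − 1/do → di = 43.63 cm (real image)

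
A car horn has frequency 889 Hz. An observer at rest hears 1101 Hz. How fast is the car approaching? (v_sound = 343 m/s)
v_s = v·(1 − f/f_obs) = 66.05 m/s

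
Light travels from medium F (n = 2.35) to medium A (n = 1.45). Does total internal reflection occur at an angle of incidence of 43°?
θc = arcsin(n₂/n₁) = 38.1°; 43° > θc, so yes — total internal reflection.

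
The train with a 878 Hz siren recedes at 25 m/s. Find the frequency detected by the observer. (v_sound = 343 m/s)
f_obs = f·v/(v + v_s) = 818.4 Hz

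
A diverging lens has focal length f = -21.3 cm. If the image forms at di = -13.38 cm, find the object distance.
1/do = 1/f − 1/di → do = 35.98 cm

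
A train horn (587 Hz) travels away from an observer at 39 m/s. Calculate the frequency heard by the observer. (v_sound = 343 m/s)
f_obs = f·v/(v + v_s) = 527.1 Hz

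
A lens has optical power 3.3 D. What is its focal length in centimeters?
f = 1/P = 30.3 cm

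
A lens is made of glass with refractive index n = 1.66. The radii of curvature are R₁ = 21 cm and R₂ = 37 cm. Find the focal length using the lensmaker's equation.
1/f = (n − 1)(1/R₁ − 1/R₂) → f = 73.58 cm (converging lens)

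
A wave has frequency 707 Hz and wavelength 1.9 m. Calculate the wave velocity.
v = fλ = 1343 m/s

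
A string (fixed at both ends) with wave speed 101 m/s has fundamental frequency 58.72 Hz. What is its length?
L = v/(2f₁) = 0.86 m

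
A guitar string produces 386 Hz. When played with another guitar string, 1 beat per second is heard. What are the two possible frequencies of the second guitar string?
f₂ = 386 ± 1 Hz → 387 Hz or 385 Hz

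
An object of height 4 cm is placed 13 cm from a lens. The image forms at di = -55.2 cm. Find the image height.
hi = (-di/do) × ho = 16.98 cm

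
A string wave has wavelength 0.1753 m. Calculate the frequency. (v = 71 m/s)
f = v/λ = 405 Hz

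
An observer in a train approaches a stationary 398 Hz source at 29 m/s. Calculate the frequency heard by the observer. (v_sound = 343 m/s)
f_obs = f·(v + v_o)/v = 431.7 Hz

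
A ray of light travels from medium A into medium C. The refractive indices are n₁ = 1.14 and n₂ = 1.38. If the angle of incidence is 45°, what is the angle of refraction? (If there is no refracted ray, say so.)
sin θ₂ = (n₁/n₂)·sin θ₁ = 0.5841 → θ₂ = 35.74°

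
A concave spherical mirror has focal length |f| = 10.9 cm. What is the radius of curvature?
R = 2|f| = 21.8 cm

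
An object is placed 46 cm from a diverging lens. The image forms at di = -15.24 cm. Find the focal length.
1/f = 1/do + 1/di → f = -22.79 cm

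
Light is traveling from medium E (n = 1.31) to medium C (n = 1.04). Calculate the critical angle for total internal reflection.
θc = arcsin(n₂/n₁) = 52.55°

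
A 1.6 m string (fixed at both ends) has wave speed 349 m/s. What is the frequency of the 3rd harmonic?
fₙ = nv/(2L) = 327.2 Hz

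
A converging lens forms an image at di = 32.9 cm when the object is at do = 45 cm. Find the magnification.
M = −di/do = -0.7311 (inverted image)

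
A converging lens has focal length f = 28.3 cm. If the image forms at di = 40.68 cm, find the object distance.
1/do = 1/f − 1/di → do = 92.99 cm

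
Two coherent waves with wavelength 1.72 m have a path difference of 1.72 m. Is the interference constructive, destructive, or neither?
constructive — path difference = 1λ, a whole number of wavelengths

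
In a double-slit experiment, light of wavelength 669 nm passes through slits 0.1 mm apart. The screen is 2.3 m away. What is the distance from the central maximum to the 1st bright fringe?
y = mλL/d = 15.39 mm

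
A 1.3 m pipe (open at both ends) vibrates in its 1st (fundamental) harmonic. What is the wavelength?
λₙ = 2L/n = 2.6 m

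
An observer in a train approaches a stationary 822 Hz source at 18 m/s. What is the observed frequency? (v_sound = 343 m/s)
f_obs = f·(v + v_o)/v = 865.1 Hz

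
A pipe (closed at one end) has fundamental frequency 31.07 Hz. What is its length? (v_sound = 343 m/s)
L = v/(4f₁) = 2.76 m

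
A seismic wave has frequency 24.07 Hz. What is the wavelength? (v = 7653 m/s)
λ = v/f = 317.9 m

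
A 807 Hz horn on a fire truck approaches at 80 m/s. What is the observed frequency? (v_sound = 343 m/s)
f_obs = f·v/(v − v_s) = 1052 Hz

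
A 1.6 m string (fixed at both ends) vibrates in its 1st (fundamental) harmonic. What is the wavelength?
λₙ = 2L/n = 3.2 m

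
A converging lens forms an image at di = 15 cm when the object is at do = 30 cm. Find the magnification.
M = −di/do = -0.5 (inverted image)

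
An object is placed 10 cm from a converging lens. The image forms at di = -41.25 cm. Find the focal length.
1/f = 1/do + 1/di → f = 13.2 cm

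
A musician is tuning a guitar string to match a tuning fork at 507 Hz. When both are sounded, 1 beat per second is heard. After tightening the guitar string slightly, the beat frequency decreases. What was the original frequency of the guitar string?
506 Hz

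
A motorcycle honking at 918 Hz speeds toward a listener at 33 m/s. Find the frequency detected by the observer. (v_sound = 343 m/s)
f_obs = f·v/(v − v_s) = 1016 Hz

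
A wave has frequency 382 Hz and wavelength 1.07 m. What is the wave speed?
v = fλ = 408.7 m/s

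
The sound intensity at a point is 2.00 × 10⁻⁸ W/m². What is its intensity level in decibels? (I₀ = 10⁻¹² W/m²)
β = 10·log₁₀(I/I₀) = 43.01 dB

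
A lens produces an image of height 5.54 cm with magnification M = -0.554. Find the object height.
ho = |hi|/|M| = 10 cm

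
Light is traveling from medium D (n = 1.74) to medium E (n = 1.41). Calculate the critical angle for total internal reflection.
θc = arcsin(n₂/n₁) = 54.13°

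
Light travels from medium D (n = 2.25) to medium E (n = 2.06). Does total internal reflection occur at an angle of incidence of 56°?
θc = arcsin(n₂/n₁) = 66.28°; 56° < θc, so no — the ray refracts.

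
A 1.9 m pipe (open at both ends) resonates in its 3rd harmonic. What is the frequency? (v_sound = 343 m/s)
fₙ = nv/(2L) = 270.8 Hz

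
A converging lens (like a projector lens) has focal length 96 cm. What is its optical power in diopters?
P = 1/f = 1.042 D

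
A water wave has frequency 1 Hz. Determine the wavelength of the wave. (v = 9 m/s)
λ = v/f = 9 m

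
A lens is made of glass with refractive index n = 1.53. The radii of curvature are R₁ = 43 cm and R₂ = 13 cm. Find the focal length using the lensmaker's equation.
1/f = (n − 1)(1/R₁ − 1/R₂) → f = -35.16 cm (diverging lens)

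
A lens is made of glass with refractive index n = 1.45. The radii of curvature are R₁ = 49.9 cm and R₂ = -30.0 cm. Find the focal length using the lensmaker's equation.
1/f = (n − 1)(1/R₁ − 1/R₂) → f = 41.64 cm (converging lens)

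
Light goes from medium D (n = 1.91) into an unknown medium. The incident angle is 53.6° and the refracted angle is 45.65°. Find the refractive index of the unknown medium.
n₂ = n₁·sin θ₁ / sin θ₂ = 2.15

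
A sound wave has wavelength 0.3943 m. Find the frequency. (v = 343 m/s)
f = v/λ = 869.9 Hz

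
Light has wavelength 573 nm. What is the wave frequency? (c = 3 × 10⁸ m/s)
f = c/λ = 5.236 × 10¹⁴ Hz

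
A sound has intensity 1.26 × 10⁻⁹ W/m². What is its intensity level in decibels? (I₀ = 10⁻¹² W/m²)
β = 10·log₁₀(I/I₀) = 31 dB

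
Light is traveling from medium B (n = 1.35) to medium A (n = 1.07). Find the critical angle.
θc = arcsin(n₂/n₁) = 52.43°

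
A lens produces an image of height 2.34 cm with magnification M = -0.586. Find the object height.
ho = |hi|/|M| = 3.993 cm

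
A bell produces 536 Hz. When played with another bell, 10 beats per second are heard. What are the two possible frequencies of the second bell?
f₂ = 536 ± 10 Hz → 546 Hz or 526 Hz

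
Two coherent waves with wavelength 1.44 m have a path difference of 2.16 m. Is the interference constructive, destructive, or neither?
destructive — path difference = 1.5λ, an odd multiple of λ/2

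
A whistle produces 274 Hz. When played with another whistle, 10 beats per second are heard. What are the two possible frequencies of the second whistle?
f₂ = 274 ± 10 Hz → 284 Hz or 264 Hz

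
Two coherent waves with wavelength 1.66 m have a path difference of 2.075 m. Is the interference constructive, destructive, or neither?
neither (partial) — path difference = 1.25λ, neither a whole number of wavelengths nor an odd multiple of λ/2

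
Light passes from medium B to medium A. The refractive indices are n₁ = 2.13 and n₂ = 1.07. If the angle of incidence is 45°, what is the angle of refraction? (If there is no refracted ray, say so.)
sin θ₂ = (n₁/n₂)·sin θ₁ = 1.408 > 1, so there is no refracted ray — the light undergoes total internal reflection.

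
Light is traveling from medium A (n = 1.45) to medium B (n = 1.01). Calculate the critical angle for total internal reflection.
θc = arcsin(n₂/n₁) = 44.15°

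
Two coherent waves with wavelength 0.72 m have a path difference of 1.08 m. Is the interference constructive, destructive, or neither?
destructive — path difference = 1.5λ, an odd multiple of λ/2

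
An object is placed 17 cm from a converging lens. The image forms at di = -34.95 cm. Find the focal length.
1/f = 1/do + 1/di → f = 33.1 cm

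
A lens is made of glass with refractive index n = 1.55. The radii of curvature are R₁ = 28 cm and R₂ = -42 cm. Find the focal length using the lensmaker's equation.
1/f = (n − 1)(1/R₁ − 1/R₂) → f = 30.55 cm (converging lens)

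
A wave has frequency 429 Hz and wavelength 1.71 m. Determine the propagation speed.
v = fλ = 733.6 m/s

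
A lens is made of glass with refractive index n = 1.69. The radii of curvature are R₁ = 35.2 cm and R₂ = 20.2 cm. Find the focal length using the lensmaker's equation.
1/f = (n − 1)(1/R₁ − 1/R₂) → f = -68.7 cm (diverging lens)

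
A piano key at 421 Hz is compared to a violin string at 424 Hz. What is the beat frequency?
3 Hz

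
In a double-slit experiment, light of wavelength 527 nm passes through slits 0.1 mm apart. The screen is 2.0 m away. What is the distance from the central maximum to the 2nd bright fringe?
y = mλL/d = 21.08 mm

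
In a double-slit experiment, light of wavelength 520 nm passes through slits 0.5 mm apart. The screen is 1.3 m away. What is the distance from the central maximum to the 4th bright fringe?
y = mλL/d = 5.408 mm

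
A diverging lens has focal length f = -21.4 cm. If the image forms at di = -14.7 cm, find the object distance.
1/do = 1/f − 1/di → do = 46.95 cm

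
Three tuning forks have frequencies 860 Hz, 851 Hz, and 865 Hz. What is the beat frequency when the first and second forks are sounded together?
9 Hz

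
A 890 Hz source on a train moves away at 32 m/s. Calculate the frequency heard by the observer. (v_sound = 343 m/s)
f_obs = f·v/(v + v_s) = 814.1 Hz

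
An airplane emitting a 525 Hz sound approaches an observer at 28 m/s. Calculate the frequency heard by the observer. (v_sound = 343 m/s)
f_obs = f·v/(v − v_s) = 571.7 Hz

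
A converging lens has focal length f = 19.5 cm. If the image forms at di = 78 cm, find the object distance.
1/do = 1/f − 1/di → do = 26 cm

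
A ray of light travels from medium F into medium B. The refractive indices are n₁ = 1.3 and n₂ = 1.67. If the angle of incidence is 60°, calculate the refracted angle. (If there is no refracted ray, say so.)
sin θ₂ = (n₁/n₂)·sin θ₁ = 0.6742 → θ₂ = 42.39°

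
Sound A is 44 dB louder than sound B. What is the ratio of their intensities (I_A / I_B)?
I_A/I_B = 10^(Δβ/10) = 25120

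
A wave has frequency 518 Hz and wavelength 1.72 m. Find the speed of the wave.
v = fλ = 891 m/s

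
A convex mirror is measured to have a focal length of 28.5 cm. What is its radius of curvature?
R = 2|f| = 57 cm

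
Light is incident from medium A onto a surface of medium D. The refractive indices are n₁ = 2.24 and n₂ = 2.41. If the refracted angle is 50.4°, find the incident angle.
sin θ₁ = (n₂/n₁)·sin θ₂ → θ₁ = 56°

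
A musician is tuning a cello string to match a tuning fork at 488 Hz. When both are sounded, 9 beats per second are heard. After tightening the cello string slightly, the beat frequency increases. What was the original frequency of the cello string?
497 Hz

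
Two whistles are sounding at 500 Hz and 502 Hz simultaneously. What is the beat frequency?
2 Hz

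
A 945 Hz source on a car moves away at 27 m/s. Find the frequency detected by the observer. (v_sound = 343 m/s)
f_obs = f·v/(v + v_s) = 876 Hz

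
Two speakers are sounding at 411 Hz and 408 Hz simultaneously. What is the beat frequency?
3 Hz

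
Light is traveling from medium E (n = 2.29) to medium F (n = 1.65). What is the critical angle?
θc = arcsin(n₂/n₁) = 46.1°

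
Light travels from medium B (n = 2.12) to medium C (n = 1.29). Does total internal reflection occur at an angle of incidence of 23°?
θc = arcsin(n₂/n₁) = 37.48°; 23° < θc, so no — the ray refracts.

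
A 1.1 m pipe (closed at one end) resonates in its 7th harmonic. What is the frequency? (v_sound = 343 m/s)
fₙ = nv/(4L) = 545.7 Hz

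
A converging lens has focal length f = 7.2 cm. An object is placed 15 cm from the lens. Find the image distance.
1/di = 1/f − 1/do → di = 13.85 cm (real image)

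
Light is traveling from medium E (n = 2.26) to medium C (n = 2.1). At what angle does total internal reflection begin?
θc = arcsin(n₂/n₁) = 68.31°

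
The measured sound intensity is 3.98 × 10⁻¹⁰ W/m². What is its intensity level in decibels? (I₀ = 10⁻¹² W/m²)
β = 10·log₁₀(I/I₀) = 26 dB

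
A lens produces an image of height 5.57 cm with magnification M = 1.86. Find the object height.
ho = |hi|/|M| = 2.995 cm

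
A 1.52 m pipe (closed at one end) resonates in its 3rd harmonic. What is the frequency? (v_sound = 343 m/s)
fₙ = nv/(4L) = 169.2 Hz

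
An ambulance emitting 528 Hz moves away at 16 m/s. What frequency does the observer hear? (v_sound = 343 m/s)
f_obs = f·v/(v + v_s) = 504.5 Hz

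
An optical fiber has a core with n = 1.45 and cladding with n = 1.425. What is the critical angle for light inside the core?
θc = arcsin(n_cladding/n_core) = 79.35°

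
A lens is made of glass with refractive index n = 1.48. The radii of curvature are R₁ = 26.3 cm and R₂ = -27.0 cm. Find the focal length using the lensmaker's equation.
1/f = (n − 1)(1/R₁ − 1/R₂) → f = 27.76 cm (converging lens)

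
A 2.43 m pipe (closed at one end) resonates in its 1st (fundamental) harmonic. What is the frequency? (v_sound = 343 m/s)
fₙ = nv/(4L) = 35.29 Hz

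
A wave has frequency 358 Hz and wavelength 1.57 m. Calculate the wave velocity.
v = fλ = 562.1 m/s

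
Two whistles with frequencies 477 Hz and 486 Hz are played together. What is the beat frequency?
9 Hz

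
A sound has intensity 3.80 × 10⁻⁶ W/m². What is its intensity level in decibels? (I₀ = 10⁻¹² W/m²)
β = 10·log₁₀(I/I₀) = 65.8 dB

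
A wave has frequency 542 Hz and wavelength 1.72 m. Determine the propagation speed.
v = fλ = 932.2 m/s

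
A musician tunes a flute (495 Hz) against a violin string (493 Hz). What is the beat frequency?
2 Hz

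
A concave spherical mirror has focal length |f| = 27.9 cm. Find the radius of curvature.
R = 2|f| = 55.8 cm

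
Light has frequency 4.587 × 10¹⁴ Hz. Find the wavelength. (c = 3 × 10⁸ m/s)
λ = c/f = 654 nm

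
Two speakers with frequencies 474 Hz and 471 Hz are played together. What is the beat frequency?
3 Hz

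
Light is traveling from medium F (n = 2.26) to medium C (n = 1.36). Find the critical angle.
θc = arcsin(n₂/n₁) = 37°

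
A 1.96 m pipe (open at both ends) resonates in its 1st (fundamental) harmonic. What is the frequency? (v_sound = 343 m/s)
fₙ = nv/(2L) = 87.5 Hz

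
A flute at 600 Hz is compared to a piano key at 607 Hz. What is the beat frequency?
7 Hz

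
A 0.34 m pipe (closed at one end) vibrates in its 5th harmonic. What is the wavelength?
λₙ = 4L/n = 0.272 m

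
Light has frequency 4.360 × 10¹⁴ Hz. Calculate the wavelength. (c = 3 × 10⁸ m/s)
λ = c/f = 688.1 nm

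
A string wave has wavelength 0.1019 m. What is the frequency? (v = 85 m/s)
f = v/λ = 834.2 Hz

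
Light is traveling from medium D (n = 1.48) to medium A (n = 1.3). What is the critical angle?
θc = arcsin(n₂/n₁) = 61.45°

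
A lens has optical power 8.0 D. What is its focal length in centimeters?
f = 1/P = 12.5 cm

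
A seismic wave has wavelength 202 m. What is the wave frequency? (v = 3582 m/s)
f = v/λ = 17.73 Hz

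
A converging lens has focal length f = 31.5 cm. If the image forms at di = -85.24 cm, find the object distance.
1/do = 1/f − 1/di → do = 23 cm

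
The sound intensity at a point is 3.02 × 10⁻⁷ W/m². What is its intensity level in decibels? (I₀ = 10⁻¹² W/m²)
β = 10·log₁₀(I/I₀) = 54.8 dB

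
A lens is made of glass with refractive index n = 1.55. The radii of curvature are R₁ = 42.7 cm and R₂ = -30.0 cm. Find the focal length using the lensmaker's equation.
1/f = (n − 1)(1/R₁ − 1/R₂) → f = 32.04 cm (converging lens)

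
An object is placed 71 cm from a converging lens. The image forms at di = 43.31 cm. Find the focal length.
1/f = 1/do + 1/di → f = 26.9 cm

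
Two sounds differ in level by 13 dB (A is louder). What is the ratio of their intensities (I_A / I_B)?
I_A/I_B = 10^(Δβ/10) = 19.95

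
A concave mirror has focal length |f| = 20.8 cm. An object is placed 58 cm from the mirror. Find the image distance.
f = +20.8 cm (concave); 1/di = 1/f − 1/do → di = 32.43 cm (real image, in front of mirror)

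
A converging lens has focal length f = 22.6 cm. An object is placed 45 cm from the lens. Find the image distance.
1/di = 1/f − 1/do → di = 45.4 cm (real image)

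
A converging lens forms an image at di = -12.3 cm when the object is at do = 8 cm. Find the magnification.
M = −di/do = 1.538 (upright image)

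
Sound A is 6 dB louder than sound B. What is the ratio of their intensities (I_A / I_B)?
I_A/I_B = 10^(Δβ/10) = 3.981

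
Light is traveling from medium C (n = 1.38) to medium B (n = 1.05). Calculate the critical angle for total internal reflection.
θc = arcsin(n₂/n₁) = 49.54°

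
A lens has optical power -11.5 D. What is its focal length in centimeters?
f = 1/P = -8.696 cm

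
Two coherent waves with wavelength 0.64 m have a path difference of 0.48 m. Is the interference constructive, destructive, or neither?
neither (partial) — path difference = 0.75λ, neither a whole number of wavelengths nor an odd multiple of λ/2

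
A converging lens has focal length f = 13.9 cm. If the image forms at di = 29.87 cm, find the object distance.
1/do = 1/f − 1/di → do = 26 cm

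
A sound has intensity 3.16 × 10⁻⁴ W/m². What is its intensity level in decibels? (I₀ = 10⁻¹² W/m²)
β = 10·log₁₀(I/I₀) = 85 dB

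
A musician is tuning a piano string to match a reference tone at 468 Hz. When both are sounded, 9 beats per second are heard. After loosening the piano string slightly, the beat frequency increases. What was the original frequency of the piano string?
459 Hz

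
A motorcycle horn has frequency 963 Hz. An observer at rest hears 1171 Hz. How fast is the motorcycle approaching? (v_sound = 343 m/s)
v_s = v·(1 − f/f_obs) = 60.93 m/s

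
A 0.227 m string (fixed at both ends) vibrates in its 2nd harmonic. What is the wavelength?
λₙ = 2L/n = 0.227 m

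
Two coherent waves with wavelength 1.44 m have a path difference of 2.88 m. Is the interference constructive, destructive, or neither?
constructive — path difference = 2λ, a whole number of wavelengths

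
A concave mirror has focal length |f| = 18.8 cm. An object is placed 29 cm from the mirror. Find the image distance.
f = +18.8 cm (concave); 1/di = 1/f − 1/do → di = 53.45 cm (real image, in front of mirror)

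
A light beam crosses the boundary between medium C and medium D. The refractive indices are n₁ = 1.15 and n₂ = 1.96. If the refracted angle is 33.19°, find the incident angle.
sin θ₁ = (n₂/n₁)·sin θ₂ → θ₁ = 68.91°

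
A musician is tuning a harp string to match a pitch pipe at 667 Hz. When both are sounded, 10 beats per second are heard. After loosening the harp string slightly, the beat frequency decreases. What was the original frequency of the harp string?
677 Hz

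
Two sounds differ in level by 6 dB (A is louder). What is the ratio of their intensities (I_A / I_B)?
I_A/I_B = 10^(Δβ/10) = 3.981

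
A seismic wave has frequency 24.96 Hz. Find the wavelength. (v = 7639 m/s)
λ = v/f = 306 m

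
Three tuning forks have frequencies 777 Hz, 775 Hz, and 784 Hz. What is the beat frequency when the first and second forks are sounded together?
2 Hz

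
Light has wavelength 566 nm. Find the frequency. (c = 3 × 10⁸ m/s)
f = c/λ = 5.300 × 10¹⁴ Hz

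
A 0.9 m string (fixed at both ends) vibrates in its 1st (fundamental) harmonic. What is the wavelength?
λₙ = 2L/n = 1.8 m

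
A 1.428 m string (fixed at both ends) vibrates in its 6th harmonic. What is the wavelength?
λₙ = 2L/n = 0.476 m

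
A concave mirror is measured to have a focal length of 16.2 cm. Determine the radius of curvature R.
R = 2|f| = 32.4 cm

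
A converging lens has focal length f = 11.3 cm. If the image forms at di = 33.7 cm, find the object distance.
1/do = 1/f − 1/di → do = 17 cm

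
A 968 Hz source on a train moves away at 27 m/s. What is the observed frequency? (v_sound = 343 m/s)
f_obs = f·v/(v + v_s) = 897.4 Hz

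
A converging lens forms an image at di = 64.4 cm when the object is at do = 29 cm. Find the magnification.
M = −di/do = -2.221 (inverted image)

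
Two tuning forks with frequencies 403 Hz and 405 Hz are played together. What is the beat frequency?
2 Hz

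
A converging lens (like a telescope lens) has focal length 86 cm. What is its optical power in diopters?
P = 1/f = 1.163 D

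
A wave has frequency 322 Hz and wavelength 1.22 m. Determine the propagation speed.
v = fλ = 392.8 m/s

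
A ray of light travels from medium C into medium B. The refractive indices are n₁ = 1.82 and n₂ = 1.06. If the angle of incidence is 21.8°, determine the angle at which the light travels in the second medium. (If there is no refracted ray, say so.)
sin θ₂ = (n₁/n₂)·sin θ₁ = 0.6376 → θ₂ = 39.62°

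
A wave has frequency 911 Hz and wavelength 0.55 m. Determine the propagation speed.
v = fλ = 501.1 m/s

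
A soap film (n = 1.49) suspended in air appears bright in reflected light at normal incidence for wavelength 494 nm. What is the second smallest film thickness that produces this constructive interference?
2nt = (m − ½)λ with m = 2 → t = (m − ½)λ/(2n) = 248.7 nm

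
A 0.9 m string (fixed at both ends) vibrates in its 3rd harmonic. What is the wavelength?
λₙ = 2L/n = 0.6 m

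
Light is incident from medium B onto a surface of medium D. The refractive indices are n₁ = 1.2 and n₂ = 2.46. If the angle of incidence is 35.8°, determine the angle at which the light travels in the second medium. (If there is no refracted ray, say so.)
sin θ₂ = (n₁/n₂)·sin θ₁ = 0.2853 → θ₂ = 16.58°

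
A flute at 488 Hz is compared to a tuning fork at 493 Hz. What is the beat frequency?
5 Hz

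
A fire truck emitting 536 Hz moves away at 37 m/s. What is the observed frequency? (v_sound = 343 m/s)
f_obs = f·v/(v + v_s) = 483.8 Hz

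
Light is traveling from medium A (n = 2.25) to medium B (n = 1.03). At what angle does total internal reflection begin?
θc = arcsin(n₂/n₁) = 27.24°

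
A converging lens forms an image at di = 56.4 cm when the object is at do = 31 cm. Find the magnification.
M = −di/do = -1.819 (inverted image)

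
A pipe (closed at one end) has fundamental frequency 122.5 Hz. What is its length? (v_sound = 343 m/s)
L = v/(4f₁) = 0.7 m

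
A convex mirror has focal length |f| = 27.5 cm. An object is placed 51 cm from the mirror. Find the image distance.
f = −27.5 cm (convex); 1/di = 1/f − 1/do → di = -17.87 cm (virtual image, behind mirror)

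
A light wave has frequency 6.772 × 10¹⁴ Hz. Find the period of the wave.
T = 1/f = 1.477 × 10⁻¹⁵ s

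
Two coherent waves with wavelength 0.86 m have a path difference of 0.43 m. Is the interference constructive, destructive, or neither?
destructive — path difference = 0.5λ, an odd multiple of λ/2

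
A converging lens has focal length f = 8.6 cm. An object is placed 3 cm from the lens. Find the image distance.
1/di = 1/f − 1/do → di = -4.607 cm (virtual image)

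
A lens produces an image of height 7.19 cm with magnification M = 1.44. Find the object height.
ho = |hi|/|M| = 4.993 cm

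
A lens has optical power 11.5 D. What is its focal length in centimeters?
f = 1/P = 8.696 cm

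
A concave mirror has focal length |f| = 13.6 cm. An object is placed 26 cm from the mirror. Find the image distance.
f = +13.6 cm (concave); 1/di = 1/f − 1/do → di = 28.52 cm (real image, in front of mirror)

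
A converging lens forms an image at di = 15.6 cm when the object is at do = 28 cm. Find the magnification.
M = −di/do = -0.5571 (inverted image)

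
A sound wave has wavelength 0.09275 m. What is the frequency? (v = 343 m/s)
f = v/λ = 3698 Hz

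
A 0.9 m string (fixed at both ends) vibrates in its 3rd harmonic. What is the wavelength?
λₙ = 2L/n = 0.6 m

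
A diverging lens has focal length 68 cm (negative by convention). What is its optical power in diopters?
P = 1/f = -1.471 D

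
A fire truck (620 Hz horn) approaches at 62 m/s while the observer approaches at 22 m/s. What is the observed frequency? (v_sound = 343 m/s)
f_obs = f·(v + v_o)/(v − v_s) = 805.3 Hz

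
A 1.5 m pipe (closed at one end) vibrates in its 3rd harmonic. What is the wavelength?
λₙ = 4L/n = 2 m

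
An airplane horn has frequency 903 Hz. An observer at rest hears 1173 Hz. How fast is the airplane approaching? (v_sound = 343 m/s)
v_s = v·(1 − f/f_obs) = 78.95 m/s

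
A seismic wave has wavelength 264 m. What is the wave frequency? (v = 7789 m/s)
f = v/λ = 29.5 Hz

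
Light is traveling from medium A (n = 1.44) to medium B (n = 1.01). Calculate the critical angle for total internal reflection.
θc = arcsin(n₂/n₁) = 44.54°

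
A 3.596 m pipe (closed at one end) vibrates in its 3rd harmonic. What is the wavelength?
λₙ = 4L/n = 4.795 m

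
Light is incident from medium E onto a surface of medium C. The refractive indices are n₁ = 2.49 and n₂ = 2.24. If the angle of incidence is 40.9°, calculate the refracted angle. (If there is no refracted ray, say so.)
sin θ₂ = (n₁/n₂)·sin θ₁ = 0.7278 → θ₂ = 46.7°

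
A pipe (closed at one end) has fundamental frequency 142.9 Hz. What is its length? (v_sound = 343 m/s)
L = v/(4f₁) = 0.6001 m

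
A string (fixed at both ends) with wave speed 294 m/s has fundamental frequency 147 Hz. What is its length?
L = v/(2f₁) = 1 m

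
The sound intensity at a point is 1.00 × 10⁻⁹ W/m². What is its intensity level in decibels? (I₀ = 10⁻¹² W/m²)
β = 10·log₁₀(I/I₀) = 30 dB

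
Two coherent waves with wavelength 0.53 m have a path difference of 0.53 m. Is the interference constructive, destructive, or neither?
constructive — path difference = 1λ, a whole number of wavelengths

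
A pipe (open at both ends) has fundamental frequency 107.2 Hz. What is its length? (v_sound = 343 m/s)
L = v/(2f₁) = 1.6 m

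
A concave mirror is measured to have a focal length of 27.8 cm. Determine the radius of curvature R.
R = 2|f| = 55.6 cm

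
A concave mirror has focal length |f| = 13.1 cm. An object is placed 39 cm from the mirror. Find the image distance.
f = +13.1 cm (concave); 1/di = 1/f − 1/do → di = 19.73 cm (real image, in front of mirror)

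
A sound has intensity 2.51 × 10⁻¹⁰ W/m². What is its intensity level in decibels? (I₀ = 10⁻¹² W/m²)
β = 10·log₁₀(I/I₀) = 24 dB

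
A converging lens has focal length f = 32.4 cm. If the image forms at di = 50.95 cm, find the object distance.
1/do = 1/f − 1/di → do = 88.99 cm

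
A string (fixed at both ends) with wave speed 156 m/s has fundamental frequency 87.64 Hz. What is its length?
L = v/(2f₁) = 0.89 m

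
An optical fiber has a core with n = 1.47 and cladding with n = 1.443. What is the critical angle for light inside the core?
θc = arcsin(n_cladding/n_core) = 79°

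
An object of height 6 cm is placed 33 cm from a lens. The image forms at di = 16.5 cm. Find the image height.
hi = (-di/do) × ho = -3 cm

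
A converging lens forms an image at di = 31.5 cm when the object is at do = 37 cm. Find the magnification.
M = −di/do = -0.8514 (inverted image)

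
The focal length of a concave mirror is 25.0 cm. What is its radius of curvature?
R = 2|f| = 50 cm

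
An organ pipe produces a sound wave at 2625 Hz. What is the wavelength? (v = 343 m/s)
λ = v/f = 0.1307 m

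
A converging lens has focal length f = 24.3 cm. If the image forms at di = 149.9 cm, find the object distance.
1/do = 1/f − 1/di → do = 29 cm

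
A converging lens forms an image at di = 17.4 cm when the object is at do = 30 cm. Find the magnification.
M = −di/do = -0.58 (inverted image)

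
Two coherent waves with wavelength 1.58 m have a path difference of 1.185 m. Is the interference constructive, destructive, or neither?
neither (partial) — path difference = 0.75λ, neither a whole number of wavelengths nor an odd multiple of λ/2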